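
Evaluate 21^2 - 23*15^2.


x^2 - d*y^2
= 21^2 - 23*15^2
= 441 - 5175
= -4734

-4734


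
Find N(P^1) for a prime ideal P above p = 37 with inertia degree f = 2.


N(P^a) = p^(a*f)
= 37^(1*2)
= 37^2
= 1369

1369


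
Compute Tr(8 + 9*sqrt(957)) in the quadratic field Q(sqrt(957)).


Tr(a + b*sqrt(d)) = (a + b*sqrt(d)) + (a - b*sqrt(d)) = 2a
= 2 * (8)
= 16

16


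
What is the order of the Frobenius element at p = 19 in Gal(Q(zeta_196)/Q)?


The Frobenius at p in Gal(Q(zeta_n)/Q) = (Z/nZ)* is the class of p, so its order is ord_196(19), the smallest k >= 1 with 19^k = 1 mod 196.
n = 196 = 2^2 * 7^2, phi(196) = 84; the order divides phi(n).
Divisors of 84: 1, 2, 3, 4, 6, 7, 12, 14, 21, 28, 42, 84
Repeated squaring mod 196: 19^1 = 19, 19^2 = 165, 19^4 = 177, 19^8 = 165, 19^16 = 177, 19^32 = 165, 19^64 = 177
Test divisors in increasing order:
  k=1: 19^1 = 19 mod 196
  k=2: 19^2 = 165 mod 196
  k=3: 19^3 = 165 * 19 = 195 mod 196
  k=4: 19^4 = 177 mod 196
  k=6: 19^6 = 177 * 165 = 1 mod 196  <- first divisor giving 1
Order = 6

6


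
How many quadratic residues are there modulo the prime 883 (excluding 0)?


For prime p, the number of non-zero quadratic residues is (p-1)/2.
= (883-1)/2
= 441

441


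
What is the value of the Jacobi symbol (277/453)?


Compute (277/453) via quadratic reciprocity:
  reciprocity: (277/453) -> +(453/277)
  reduce: (176/277)
  pull out 2: (2/277) = -1  (since 277 mod 8 = 5)
  pull out 2: (2/277) = -1  (since 277 mod 8 = 5)
  pull out 2: (2/277) = -1  (since 277 mod 8 = 5)
  pull out 2: (2/277) = -1  (since 277 mod 8 = 5)
  reciprocity: (11/277) -> +(277/11)
  reduce: (2/11)
  pull out 2: (2/11) = -1  (since 11 mod 8 = 3)
  (1/11) = 1
Product of signs = -1

-1


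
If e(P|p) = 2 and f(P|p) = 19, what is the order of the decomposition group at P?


|D_P| = e * f
= 2 * 19
= 38

38


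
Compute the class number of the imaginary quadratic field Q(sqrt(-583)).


K = Q(sqrt(-583)). d mod 4 = 1, so D = disc(K) = d = -583
h(K) equals the number of primitive reduced positive-definite forms (a, b, c) = a*x^2 + b*x*y + c*y^2 with b^2 - 4ac = D,
where reduced means |b| <= a <= c, with b >= 0 whenever |b| = a or a = c, and primitive means gcd(a, b, c) = 1.
Reduced forces 3a^2 <= |D| = 583, so 1 <= a <= 13; b must have the parity of D, and c = (b^2 - D)/(4a) must be an integer >= a.
Enumerate a = 1..13, b in [-a, a]:
  a=1: (1, 1, 146)  [1]
  a=2: (2, -1, 73), (2, 1, 73)  [2]
  a=3: none
  a=4: (4, -3, 37), (4, 3, 37)  [2]
  a=5..7: none
  a=8: (8, -5, 19), (8, 5, 19)  [2]
  a=9..10: none
  a=11: (11, 11, 16)  [1]
  a=12..13: none
Total reduced forms: 1 + 2 + 2 + 2 + 1 = 8
h = 8

8


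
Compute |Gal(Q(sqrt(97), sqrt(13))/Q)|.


The 2 square roots of distinct primes are multiplicatively independent over Q,
so [K:Q] = 2^2 and Gal(K/Q) is isomorphic to (Z/2Z)^2.
|Gal| = 2^2 = 4

4


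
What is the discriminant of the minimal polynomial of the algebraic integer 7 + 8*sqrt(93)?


The element 7 + 8*sqrt(93) has minimal polynomial:
x^2 - 14*x - 5903
Discriminant = (-14)^2 - 4*(-5903)
= 196 + 23612
= 23808

23808


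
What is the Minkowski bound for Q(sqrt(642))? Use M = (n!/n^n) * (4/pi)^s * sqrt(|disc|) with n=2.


d = 642, d mod 4 = 2, so disc(K) = 4d = 2568; |disc(K)| = 2568
Real quadratic field, so n = 2, s = r2 = 0, r1 = 2
M = (n!/n^n) * (4/pi)^s * sqrt(|disc(K)|) = (2!/2^2) * (4/pi)^0 * sqrt(2568)
= 0.5 * 1.000000 * 50.675438
= 25.3377

25.3377


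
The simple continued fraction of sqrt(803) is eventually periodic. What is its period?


Run the CF algorithm for sqrt(803).
a_0 = floor(sqrt(803)) = 28; set m_0=0, q_0=1.
Recurrence: m' = q*a - m,  q' = (d - m'^2)/q,  a' = floor((a_0 + m')/q').
  step 1: m=28, q=19, a=2
  step 2: m=10, q=37, a=1
  step 3: m=27, q=2, a=27
  step 4: m=27, q=37, a=1
  step 5: m=10, q=19, a=2
  step 6: m=28, q=1, a=56
a_6 = 2*a_0 = 56, so the period closes here.
sqrt(803) = [28; 2, 1, 27, 1, 2, 56]
Period length = 6

6


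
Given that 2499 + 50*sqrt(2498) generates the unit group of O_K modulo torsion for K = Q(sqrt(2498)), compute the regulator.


epsilon = 2499 + 50*sqrt(2498)
= 4997.9998
R = ln(4997.9998)
= 8.5168

8.5168


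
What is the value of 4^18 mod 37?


p = 37 is prime and the exponent is (p-1)/2 = 18, so by Euler's criterion 4^18 = (4/37) = +1 or -1 mod 37.
Compute by square-and-multiply:
  18 = 16 + 2 (binary 10010)
  Repeated squaring mod 37: 4^1 = 4, 4^2 = 16, 4^4 = 34, 4^8 = 9, 4^16 = 7
  4^18 = 4^16 * 4^2 = 7 * 16 mod 37
    7 * 16 = 112 = 1 mod 37
  4^18 = 1 mod 37
Result 1: 4 is a quadratic residue mod 37.
4^18 mod 37 = 1

1


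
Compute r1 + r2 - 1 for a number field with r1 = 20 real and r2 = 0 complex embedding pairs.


By Dirichlet's unit theorem:
rank = r1 + r2 - 1
= 20 + 0 - 1
= 19

19


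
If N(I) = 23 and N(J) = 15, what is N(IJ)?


N(IJ) = N(I) * N(J)
= 23 * 15
= 345

345


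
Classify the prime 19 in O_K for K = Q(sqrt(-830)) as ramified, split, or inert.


K = Q(sqrt(-830)). Since d mod 4 = 2, disc(K) = -3320.
Check p | disc: -3320 mod 19 = 5.
p does not divide disc. Compute Legendre symbol (d/p):
6^((19-1)/2) mod 19 = 1
(d/p) = 1, so p splits: (p) = P*P' with e=1, f=1, g=2.
Therefore p is split.

split


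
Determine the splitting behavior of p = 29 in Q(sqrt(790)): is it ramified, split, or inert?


K = Q(sqrt(790)). Since d mod 4 = 2, disc(K) = 3160.
Check p | disc: 3160 mod 29 = 28.
p does not divide disc. Compute Legendre symbol (d/p):
7^((29-1)/2) mod 29 = 1
(d/p) = 1, so p splits: (p) = P*P' with e=1, f=1, g=2.
Therefore p is split.

split


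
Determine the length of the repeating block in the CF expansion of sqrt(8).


Run the CF algorithm for sqrt(8).
a_0 = floor(sqrt(8)) = 2; set m_0=0, q_0=1.
Recurrence: m' = q*a - m,  q' = (d - m'^2)/q,  a' = floor((a_0 + m')/q').
  step 1: m=2, q=4, a=1
  step 2: m=2, q=1, a=4
a_2 = 2*a_0 = 4, so the period closes here.
sqrt(8) = [2; 1, 4]
Period length = 2

2


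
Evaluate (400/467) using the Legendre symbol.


p = 467 is prime, so compute (400/467) with the reciprocity algorithm (Jacobi-symbol steps: pull out 2s via (2/n), flip via reciprocity, reduce):
  pull out 2: (2/467) = -1  (since 467 mod 8 = 3)
  pull out 2: (2/467) = -1  (since 467 mod 8 = 3)
  pull out 2: (2/467) = -1  (since 467 mod 8 = 3)
  pull out 2: (2/467) = -1  (since 467 mod 8 = 3)
  reciprocity: (25/467) -> +(467/25)
  reduce: (17/25)
  reciprocity: (17/25) -> +(25/17)
  reduce: (8/17)
  pull out 2: (2/17) = +1  (since 17 mod 8 = 1)
  pull out 2: (2/17) = +1  (since 17 mod 8 = 1)
  pull out 2: (2/17) = +1  (since 17 mod 8 = 1)
  (1/17) = 1
Product of signs = 1
(400/467) = 1

1


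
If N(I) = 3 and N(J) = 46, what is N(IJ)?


N(IJ) = N(I) * N(J)
= 3 * 46
= 138

138


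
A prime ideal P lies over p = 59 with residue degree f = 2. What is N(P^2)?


N(P^a) = p^(a*f)
= 59^(2*2)
= 59^4
= 12117361

12117361


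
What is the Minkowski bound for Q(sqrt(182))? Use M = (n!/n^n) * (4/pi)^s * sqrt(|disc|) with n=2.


d = 182, d mod 4 = 2, so disc(K) = 4d = 728; |disc(K)| = 728
Real quadratic field, so n = 2, s = r2 = 0, r1 = 2
M = (n!/n^n) * (4/pi)^s * sqrt(|disc(K)|) = (2!/2^2) * (4/pi)^0 * sqrt(728)
= 0.5 * 1.000000 * 26.981475
= 13.4907

13.4907


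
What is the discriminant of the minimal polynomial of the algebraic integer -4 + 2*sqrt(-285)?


The element -4 + 2*sqrt(-285) has minimal polynomial:
x^2 + 8*x + 1156
Discriminant = (8)^2 - 4*(1156)
= 64 - 4624
= -4560

-4560


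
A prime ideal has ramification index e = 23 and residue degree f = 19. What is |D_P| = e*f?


|D_P| = e * f
= 23 * 19
= 437

437


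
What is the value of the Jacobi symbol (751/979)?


Compute (751/979) via quadratic reciprocity:
  reciprocity: (751/979) -> -(979/751)
  reduce: (228/751)
  pull out 2: (2/751) = +1  (since 751 mod 8 = 7)
  pull out 2: (2/751) = +1  (since 751 mod 8 = 7)
  reciprocity: (57/751) -> +(751/57)
  reduce: (10/57)
  pull out 2: (2/57) = +1  (since 57 mod 8 = 1)
  reciprocity: (5/57) -> +(57/5)
  reduce: (2/5)
  pull out 2: (2/5) = -1  (since 5 mod 8 = 5)
  (1/5) = 1
Product of signs = 1

1


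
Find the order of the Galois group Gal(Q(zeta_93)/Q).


|Gal(Q(zeta_93)/Q)| = phi(93)
= 60

60


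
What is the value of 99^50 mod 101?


p = 101 is prime and the exponent is (p-1)/2 = 50, so by Euler's criterion 99^50 = (99/101) = +1 or -1 mod 101.
Compute by square-and-multiply:
  50 = 32 + 16 + 2 (binary 110010)
  Repeated squaring mod 101: 99^1 = 99, 99^2 = 4, 99^4 = 16, 99^8 = 54, 99^16 = 88, 99^32 = 68
  99^50 = 99^32 * 99^16 * 99^2 = 68 * 88 * 4 mod 101
    68 * 88 = 5984 = 25 mod 101
    25 * 4 = 100 = 100 mod 101
  99^50 = 100 mod 101
Result 100 = p - 1 = -1 mod 101: 99 is a quadratic non-residue mod 101. As a residue in [0, p-1] the value is 100.
99^50 mod 101 = 100

100


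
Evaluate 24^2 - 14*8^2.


x^2 - d*y^2
= 24^2 - 14*8^2
= 576 - 896
= -320

-320


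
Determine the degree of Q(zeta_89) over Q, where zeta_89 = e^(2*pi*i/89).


The degree equals Euler's totient phi(89).
89 = 89
phi(89) = 88

88


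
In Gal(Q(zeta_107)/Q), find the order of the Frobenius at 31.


The Frobenius at p in Gal(Q(zeta_n)/Q) = (Z/nZ)* is the class of p, so its order is ord_107(31), the smallest k >= 1 with 31^k = 1 mod 107.
n = 107 = 107, phi(107) = 106; the order divides phi(n).
Divisors of 106: 1, 2, 53, 106
Repeated squaring mod 107: 31^1 = 31, 31^2 = 105, 31^4 = 4, 31^8 = 16, 31^16 = 42, 31^32 = 52, 31^64 = 29
Test divisors in increasing order:
  k=1: 31^1 = 31 mod 107
  k=2: 31^2 = 105 mod 107
  k=53: 31^53 = 52 * 42 * 4 * 31 = 106 mod 107
  k=106: 31^106 = 29 * 52 * 16 * 105 = 1 mod 107  <- first divisor giving 1
Order = 106

106


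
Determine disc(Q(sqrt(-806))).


For K = Q(sqrt(d)) with d squarefree: disc(K) = d if d = 1 mod 4, and disc(K) = 4d if d = 2 or 3 mod 4.
Here d = -806, and d mod 4 = 2.
d = 2 mod 4, not 1 (O_K = Z[sqrt(d)]), so disc(K) = 4d = 4 * (-806) = -3224

-3224


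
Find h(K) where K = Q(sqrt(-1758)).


K = Q(sqrt(-1758)). d mod 4 = 2, so D = disc(K) = 4d = -7032
h(K) equals the number of primitive reduced positive-definite forms (a, b, c) = a*x^2 + b*x*y + c*y^2 with b^2 - 4ac = D,
where reduced means |b| <= a <= c, with b >= 0 whenever |b| = a or a = c, and primitive means gcd(a, b, c) = 1.
Reduced forces 3a^2 <= |D| = 7032, so 1 <= a <= 48; b must have the parity of D, and c = (b^2 - D)/(4a) must be an integer >= a.
Enumerate a = 1..48, b in [-a, a]:
  a=1: (1, 0, 1758)  [1]
  a=2: (2, 0, 879)  [1]
  a=3: (3, 0, 586)  [1]
  a=4..5: none
  a=6: (6, 0, 293)  [1]
  a=7..12: none
  a=13: (13, -12, 138), (13, 12, 138)  [2]
  a=14..18: none
  a=19: (19, -6, 93), (19, 6, 93)  [2]
  a=20..22: none
  a=23: (23, -12, 78), (23, 12, 78)  [2]
  a=24..25: none
  a=26: (26, -12, 69), (26, 12, 69)  [2]
  a=27..30: none
  a=31: (31, -6, 57), (31, 6, 57)  [2]
  a=32..37: none
  a=38: (38, -32, 53), (38, 32, 53)  [2]
  a=39: (39, -12, 46), (39, 12, 46)  [2]
  a=40: none
  a=41: (41, -26, 47), (41, 26, 47)  [2]
  a=42..48: none
Total reduced forms: 1 + 1 + 1 + 1 + 2 + 2 + 2 + 2 + 2 + 2 + 2 + 2 = 20
h = 20

20


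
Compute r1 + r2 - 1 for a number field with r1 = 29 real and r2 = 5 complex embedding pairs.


By Dirichlet's unit theorem:
rank = r1 + r2 - 1
= 29 + 5 - 1
= 33

33


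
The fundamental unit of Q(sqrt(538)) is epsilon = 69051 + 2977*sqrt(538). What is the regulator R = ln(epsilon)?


epsilon = 69051 + 2977*sqrt(538)
= 138102.0000
R = ln(138102.0000)
= 11.8357

11.8357


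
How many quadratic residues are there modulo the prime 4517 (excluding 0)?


For prime p, the number of non-zero quadratic residues is (p-1)/2.
= (4517-1)/2
= 2258

2258


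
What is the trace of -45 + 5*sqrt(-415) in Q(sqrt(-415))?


Tr(a + b*sqrt(d)) = (a + b*sqrt(d)) + (a - b*sqrt(d)) = 2a
= 2 * (-45)
= -90

-90


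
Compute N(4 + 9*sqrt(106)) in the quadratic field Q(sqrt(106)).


N(a + b*sqrt(d)) = a^2 - d*b^2
= (4)^2 - (106)*(9)^2
= 16 - 8586
= -8570

-8570


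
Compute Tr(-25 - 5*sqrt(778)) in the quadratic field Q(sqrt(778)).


Tr(a + b*sqrt(d)) = (a + b*sqrt(d)) + (a - b*sqrt(d)) = 2a
= 2 * (-25)
= -50

-50


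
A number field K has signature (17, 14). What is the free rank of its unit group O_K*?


By Dirichlet's unit theorem:
rank = r1 + r2 - 1
= 17 + 14 - 1
= 30

30


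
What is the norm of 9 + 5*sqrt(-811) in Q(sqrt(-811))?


N(a + b*sqrt(d)) = a^2 - d*b^2
= (9)^2 - (-811)*(5)^2
= 81 + 20275
= 20356

20356


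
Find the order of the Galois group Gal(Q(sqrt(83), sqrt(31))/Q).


The 2 square roots of distinct primes are multiplicatively independent over Q,
so [K:Q] = 2^2 and Gal(K/Q) is isomorphic to (Z/2Z)^2.
|Gal| = 2^2 = 4

4


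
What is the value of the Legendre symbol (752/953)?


p = 953 is prime, so compute (752/953) with the reciprocity algorithm (Jacobi-symbol steps: pull out 2s via (2/n), flip via reciprocity, reduce):
  pull out 2: (2/953) = +1  (since 953 mod 8 = 1)
  pull out 2: (2/953) = +1  (since 953 mod 8 = 1)
  pull out 2: (2/953) = +1  (since 953 mod 8 = 1)
  pull out 2: (2/953) = +1  (since 953 mod 8 = 1)
  reciprocity: (47/953) -> +(953/47)
  reduce: (13/47)
  reciprocity: (13/47) -> +(47/13)
  reduce: (8/13)
  pull out 2: (2/13) = -1  (since 13 mod 8 = 5)
  pull out 2: (2/13) = -1  (since 13 mod 8 = 5)
  pull out 2: (2/13) = -1  (since 13 mod 8 = 5)
  (1/13) = 1
Product of signs = -1
(752/953) = -1

-1


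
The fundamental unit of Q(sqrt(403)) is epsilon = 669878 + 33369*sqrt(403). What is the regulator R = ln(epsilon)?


epsilon = 669878 + 33369*sqrt(403)
= 1.3398e+06
R = ln(1.3398e+06)
= 14.1080

14.1080


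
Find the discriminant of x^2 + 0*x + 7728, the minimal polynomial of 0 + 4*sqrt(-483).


The element 0 + 4*sqrt(-483) has minimal polynomial:
x^2 + 0*x + 7728
Discriminant = (0)^2 - 4*(7728)
= 0 - 30912
= -30912

-30912


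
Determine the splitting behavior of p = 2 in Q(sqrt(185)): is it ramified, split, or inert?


K = Q(sqrt(185)). Since d mod 4 = 1, disc(K) = 185.
Check p | disc: 185 mod 2 = 1.
p=2 does not divide disc (d is 1 mod 4). 2 splits iff d = 1 mod 8.
d mod 8 = 1, so (d/2) = 1.
(d/p) = 1, so p splits: (p) = P*P' with e=1, f=1, g=2.
Therefore p is split.

split


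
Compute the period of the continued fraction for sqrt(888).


Run the CF algorithm for sqrt(888).
a_0 = floor(sqrt(888)) = 29; set m_0=0, q_0=1.
Recurrence: m' = q*a - m,  q' = (d - m'^2)/q,  a' = floor((a_0 + m')/q').
  step 1: m=29, q=47, a=1
  step 2: m=18, q=12, a=3
  step 3: m=18, q=47, a=1
  step 4: m=29, q=1, a=58
a_4 = 2*a_0 = 58, so the period closes here.
sqrt(888) = [29; 1, 3, 1, 58]
Period length = 4

4


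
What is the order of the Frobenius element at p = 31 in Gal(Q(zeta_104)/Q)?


The Frobenius at p in Gal(Q(zeta_n)/Q) = (Z/nZ)* is the class of p, so its order is ord_104(31), the smallest k >= 1 with 31^k = 1 mod 104.
n = 104 = 2^3 * 13, phi(104) = 48; the order divides phi(n).
Divisors of 48: 1, 2, 3, 4, 6, 8, 12, 16, 24, 48
Repeated squaring mod 104: 31^1 = 31, 31^2 = 25, 31^4 = 1, 31^8 = 1, 31^16 = 1, 31^32 = 1
Test divisors in increasing order:
  k=1: 31^1 = 31 mod 104
  k=2: 31^2 = 25 mod 104
  k=3: 31^3 = 25 * 31 = 47 mod 104
  k=4: 31^4 = 1 mod 104  <- first divisor giving 1
Order = 4

4


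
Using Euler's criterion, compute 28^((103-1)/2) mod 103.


p = 103 is prime and the exponent is (p-1)/2 = 51, so by Euler's criterion 28^51 = (28/103) = +1 or -1 mod 103.
Compute by square-and-multiply:
  51 = 32 + 16 + 2 + 1 (binary 110011)
  Repeated squaring mod 103: 28^1 = 28, 28^2 = 63, 28^4 = 55, 28^8 = 38, 28^16 = 2, 28^32 = 4
  28^51 = 28^32 * 28^16 * 28^2 * 28^1 = 4 * 2 * 63 * 28 mod 103
    4 * 2 = 8 = 8 mod 103
    8 * 63 = 504 = 92 mod 103
    92 * 28 = 2576 = 1 mod 103
  28^51 = 1 mod 103
Result 1: 28 is a quadratic residue mod 103.
28^51 mod 103 = 1

1


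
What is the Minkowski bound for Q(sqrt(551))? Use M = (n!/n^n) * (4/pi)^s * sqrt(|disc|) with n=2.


d = 551, d mod 4 = 3, so disc(K) = 4d = 2204; |disc(K)| = 2204
Real quadratic field, so n = 2, s = r2 = 0, r1 = 2
M = (n!/n^n) * (4/pi)^s * sqrt(|disc(K)|) = (2!/2^2) * (4/pi)^0 * sqrt(2204)
= 0.5 * 1.000000 * 46.946778
= 23.4734

23.4734


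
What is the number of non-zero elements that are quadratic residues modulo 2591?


For prime p, the number of non-zero quadratic residues is (p-1)/2.
= (2591-1)/2
= 1295

1295


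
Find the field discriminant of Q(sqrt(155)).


For K = Q(sqrt(d)) with d squarefree: disc(K) = d if d = 1 mod 4, and disc(K) = 4d if d = 2 or 3 mod 4.
Here d = 155, and d mod 4 = 3.
d = 3 mod 4, not 1 (O_K = Z[sqrt(d)]), so disc(K) = 4d = 4 * (155) = 620

620


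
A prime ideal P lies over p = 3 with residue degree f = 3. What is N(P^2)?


N(P^a) = p^(a*f)
= 3^(2*3)
= 3^6
= 729

729


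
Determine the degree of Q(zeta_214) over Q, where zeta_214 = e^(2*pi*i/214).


The degree equals Euler's totient phi(214).
214 = 2 * 107
phi(214) = 106

106


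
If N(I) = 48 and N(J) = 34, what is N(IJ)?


N(IJ) = N(I) * N(J)
= 48 * 34
= 1632

1632


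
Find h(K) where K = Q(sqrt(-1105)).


K = Q(sqrt(-1105)). d mod 4 = 3, so D = disc(K) = 4d = -4420
h(K) equals the number of primitive reduced positive-definite forms (a, b, c) = a*x^2 + b*x*y + c*y^2 with b^2 - 4ac = D,
where reduced means |b| <= a <= c, with b >= 0 whenever |b| = a or a = c, and primitive means gcd(a, b, c) = 1.
Reduced forces 3a^2 <= |D| = 4420, so 1 <= a <= 38; b must have the parity of D, and c = (b^2 - D)/(4a) must be an integer >= a.
Enumerate a = 1..38, b in [-a, a]:
  a=1: (1, 0, 1105)  [1]
  a=2: (2, 2, 553)  [1]
  a=3..4: none
  a=5: (5, 0, 221)  [1]
  a=6: none
  a=7: (7, -2, 158), (7, 2, 158)  [2]
  a=8..9: none
  a=10: (10, 10, 113)  [1]
  a=11..12: none
  a=13: (13, 0, 85)  [1]
  a=14: (14, -2, 79), (14, 2, 79)  [2]
  a=15..16: none
  a=17: (17, 0, 65)  [1]
  a=18: none
  a=19: (19, -8, 59), (19, 8, 59)  [2]
  a=20..25: none
  a=26: (26, 26, 49)  [1]
  a=27..33: none
  a=34: (34, 34, 41)  [1]
  a=35: (35, -30, 38), (35, 30, 38)  [2]
  a=36..38: none
Total reduced forms: 1 + 1 + 1 + 2 + 1 + 1 + 2 + 1 + 2 + 1 + 1 + 2 = 16
h = 16

16


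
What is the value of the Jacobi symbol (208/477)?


Compute (208/477) via quadratic reciprocity:
  pull out 2: (2/477) = -1  (since 477 mod 8 = 5)
  pull out 2: (2/477) = -1  (since 477 mod 8 = 5)
  pull out 2: (2/477) = -1  (since 477 mod 8 = 5)
  pull out 2: (2/477) = -1  (since 477 mod 8 = 5)
  reciprocity: (13/477) -> +(477/13)
  reduce: (9/13)
  reciprocity: (9/13) -> +(13/9)
  reduce: (4/9)
  pull out 2: (2/9) = +1  (since 9 mod 8 = 1)
  pull out 2: (2/9) = +1  (since 9 mod 8 = 1)
  (1/9) = 1
Product of signs = 1

1


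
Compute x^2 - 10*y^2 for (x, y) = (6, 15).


x^2 - d*y^2
= 6^2 - 10*15^2
= 36 - 2250
= -2214

-2214


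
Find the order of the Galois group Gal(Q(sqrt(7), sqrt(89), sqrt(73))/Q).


The 3 square roots of distinct primes are multiplicatively independent over Q,
so [K:Q] = 2^3 and Gal(K/Q) is isomorphic to (Z/2Z)^3.
|Gal| = 2^3 = 8

8


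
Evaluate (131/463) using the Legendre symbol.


p = 463 is prime, so compute (131/463) with the reciprocity algorithm (Jacobi-symbol steps: pull out 2s via (2/n), flip via reciprocity, reduce):
  reciprocity: (131/463) -> -(463/131)
  reduce: (70/131)
  pull out 2: (2/131) = -1  (since 131 mod 8 = 3)
  reciprocity: (35/131) -> -(131/35)
  reduce: (26/35)
  pull out 2: (2/35) = -1  (since 35 mod 8 = 3)
  reciprocity: (13/35) -> +(35/13)
  reduce: (9/13)
  reciprocity: (9/13) -> +(13/9)
  reduce: (4/9)
  pull out 2: (2/9) = +1  (since 9 mod 8 = 1)
  pull out 2: (2/9) = +1  (since 9 mod 8 = 1)
  (1/9) = 1
Product of signs = 1
(131/463) = 1

1


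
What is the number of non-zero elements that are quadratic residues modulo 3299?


For prime p, the number of non-zero quadratic residues is (p-1)/2.
= (3299-1)/2
= 1649

1649


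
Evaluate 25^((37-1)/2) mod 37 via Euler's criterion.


p = 37 is prime and the exponent is (p-1)/2 = 18, so by Euler's criterion 25^18 = (25/37) = +1 or -1 mod 37.
Compute by square-and-multiply:
  18 = 16 + 2 (binary 10010)
  Repeated squaring mod 37: 25^1 = 25, 25^2 = 33, 25^4 = 16, 25^8 = 34, 25^16 = 9
  25^18 = 25^16 * 25^2 = 9 * 33 mod 37
    9 * 33 = 297 = 1 mod 37
  25^18 = 1 mod 37
Result 1: 25 is a quadratic residue mod 37.
25^18 mod 37 = 1

1


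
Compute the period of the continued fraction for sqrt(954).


Run the CF algorithm for sqrt(954).
a_0 = floor(sqrt(954)) = 30; set m_0=0, q_0=1.
Recurrence: m' = q*a - m,  q' = (d - m'^2)/q,  a' = floor((a_0 + m')/q').
  step 1: m=30, q=54, a=1
  step 2: m=24, q=7, a=7
  step 3: m=25, q=47, a=1
  step 4: m=22, q=10, a=5
  step 5: m=28, q=17, a=3
  step 6: m=23, q=25, a=2
  step 7: m=27, q=9, a=6
  step 8: m=27, q=25, a=2
  step 9: m=23, q=17, a=3
  step 10: m=28, q=10, a=5
  step 11: m=22, q=47, a=1
  step 12: m=25, q=7, a=7
  step 13: m=24, q=54, a=1
  step 14: m=30, q=1, a=60
a_14 = 2*a_0 = 60, so the period closes here.
sqrt(954) = [30; 1, 7, 1, 5, 3, 2, 6, 2, 3, 5, 1, 7, 1, 60]
Period length = 14

14


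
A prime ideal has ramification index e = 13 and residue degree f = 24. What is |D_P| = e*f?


|D_P| = e * f
= 13 * 24
= 312

312


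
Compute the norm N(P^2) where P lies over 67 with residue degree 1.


N(P^a) = p^(a*f)
= 67^(2*1)
= 67^2
= 4489

4489


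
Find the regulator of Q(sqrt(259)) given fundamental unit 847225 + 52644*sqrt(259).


epsilon = 847225 + 52644*sqrt(259)
= 1.6944e+06
R = ln(1.6944e+06)
= 14.3429

14.3429


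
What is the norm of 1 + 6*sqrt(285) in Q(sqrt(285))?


N(a + b*sqrt(d)) = a^2 - d*b^2
= (1)^2 - (285)*(6)^2
= 1 - 10260
= -10259

-10259


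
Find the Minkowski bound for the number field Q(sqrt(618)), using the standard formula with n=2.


d = 618, d mod 4 = 2, so disc(K) = 4d = 2472; |disc(K)| = 2472
Real quadratic field, so n = 2, s = r2 = 0, r1 = 2
M = (n!/n^n) * (4/pi)^s * sqrt(|disc(K)|) = (2!/2^2) * (4/pi)^0 * sqrt(2472)
= 0.5 * 1.000000 * 49.719212
= 24.8596

24.8596


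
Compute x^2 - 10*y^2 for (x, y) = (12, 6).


x^2 - d*y^2
= 12^2 - 10*6^2
= 144 - 360
= -216

-216


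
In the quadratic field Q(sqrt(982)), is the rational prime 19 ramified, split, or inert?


K = Q(sqrt(982)). Since d mod 4 = 2, disc(K) = 3928.
Check p | disc: 3928 mod 19 = 14.
p does not divide disc. Compute Legendre symbol (d/p):
13^((19-1)/2) mod 19 = -1
(d/p) = -1, so p is inert: (p) stays prime with e=1, f=2, g=1.
Therefore p is inert.

inert


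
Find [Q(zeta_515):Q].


The degree equals Euler's totient phi(515).
515 = 5 * 103
phi(515) = 408

408


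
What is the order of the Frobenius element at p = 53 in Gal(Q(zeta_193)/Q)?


The Frobenius at p in Gal(Q(zeta_n)/Q) = (Z/nZ)* is the class of p, so its order is ord_193(53), the smallest k >= 1 with 53^k = 1 mod 193.
n = 193 = 193, phi(193) = 192; the order divides phi(n).
Divisors of 192: 1, 2, 3, 4, 6, 8, 12, 16, 24, 32, 48, 64, 96, 192
Repeated squaring mod 193: 53^1 = 53, 53^2 = 107, 53^4 = 62, 53^8 = 177, 53^16 = 63, 53^32 = 109, 53^64 = 108, 53^128 = 84
Test divisors in increasing order:
  k=1: 53^1 = 53 mod 193
  k=2: 53^2 = 107 mod 193
  k=3: 53^3 = 107 * 53 = 74 mod 193
  k=4: 53^4 = 62 mod 193
  k=6: 53^6 = 62 * 107 = 72 mod 193
  k=8: 53^8 = 177 mod 193
  k=12: 53^12 = 177 * 62 = 166 mod 193
  k=16: 53^16 = 63 mod 193
  k=24: 53^24 = 63 * 177 = 150 mod 193
  k=32: 53^32 = 109 mod 193
  k=48: 53^48 = 109 * 63 = 112 mod 193
  k=64: 53^64 = 108 mod 193
  k=96: 53^96 = 108 * 109 = 192 mod 193
  k=192: 53^192 = 84 * 108 = 1 mod 193  <- first divisor giving 1
Order = 192

192


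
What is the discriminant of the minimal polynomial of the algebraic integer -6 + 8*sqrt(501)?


The element -6 + 8*sqrt(501) has minimal polynomial:
x^2 + 12*x - 32028
Discriminant = (12)^2 - 4*(-32028)
= 144 + 128112
= 128256

128256


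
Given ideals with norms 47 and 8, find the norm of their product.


N(IJ) = N(I) * N(J)
= 47 * 8
= 376

376


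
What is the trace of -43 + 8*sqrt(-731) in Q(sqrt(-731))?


Tr(a + b*sqrt(d)) = (a + b*sqrt(d)) + (a - b*sqrt(d)) = 2a
= 2 * (-43)
= -86

-86


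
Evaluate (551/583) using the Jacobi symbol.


Compute (551/583) via quadratic reciprocity:
  reciprocity: (551/583) -> -(583/551)
  reduce: (32/551)
  pull out 2: (2/551) = +1  (since 551 mod 8 = 7)
  pull out 2: (2/551) = +1  (since 551 mod 8 = 7)
  pull out 2: (2/551) = +1  (since 551 mod 8 = 7)
  pull out 2: (2/551) = +1  (since 551 mod 8 = 7)
  pull out 2: (2/551) = +1  (since 551 mod 8 = 7)
  (1/551) = 1
Product of signs = -1

-1


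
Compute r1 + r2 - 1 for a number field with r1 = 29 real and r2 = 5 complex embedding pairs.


By Dirichlet's unit theorem:
rank = r1 + r2 - 1
= 29 + 5 - 1
= 33

33


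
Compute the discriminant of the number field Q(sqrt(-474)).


For K = Q(sqrt(d)) with d squarefree: disc(K) = d if d = 1 mod 4, and disc(K) = 4d if d = 2 or 3 mod 4.
Here d = -474, and d mod 4 = 2.
d = 2 mod 4, not 1 (O_K = Z[sqrt(d)]), so disc(K) = 4d = 4 * (-474) = -1896

-1896


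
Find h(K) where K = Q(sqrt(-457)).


K = Q(sqrt(-457)). d mod 4 = 3, so D = disc(K) = 4d = -1828
h(K) equals the number of primitive reduced positive-definite forms (a, b, c) = a*x^2 + b*x*y + c*y^2 with b^2 - 4ac = D,
where reduced means |b| <= a <= c, with b >= 0 whenever |b| = a or a = c, and primitive means gcd(a, b, c) = 1.
Reduced forces 3a^2 <= |D| = 1828, so 1 <= a <= 24; b must have the parity of D, and c = (b^2 - D)/(4a) must be an integer >= a.
Enumerate a = 1..24, b in [-a, a]:
  a=1: (1, 0, 457)  [1]
  a=2: (2, 2, 229)  [1]
  a=3..10: none
  a=11: (11, -8, 43), (11, 8, 43)  [2]
  a=12..16: none
  a=17: (17, -12, 29), (17, 12, 29)  [2]
  a=18..21: none
  a=22: (22, -14, 23), (22, 14, 23)  [2]
  a=23..24: none
Total reduced forms: 1 + 1 + 2 + 2 + 2 = 8
h = 8

8


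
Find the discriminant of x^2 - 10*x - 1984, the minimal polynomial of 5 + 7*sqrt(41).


The element 5 + 7*sqrt(41) has minimal polynomial:
x^2 - 10*x - 1984
Discriminant = (-10)^2 - 4*(-1984)
= 100 + 7936
= 8036

8036


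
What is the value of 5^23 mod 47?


p = 47 is prime and the exponent is (p-1)/2 = 23, so by Euler's criterion 5^23 = (5/47) = +1 or -1 mod 47.
Compute by square-and-multiply:
  23 = 16 + 4 + 2 + 1 (binary 10111)
  Repeated squaring mod 47: 5^1 = 5, 5^2 = 25, 5^4 = 14, 5^8 = 8, 5^16 = 17
  5^23 = 5^16 * 5^4 * 5^2 * 5^1 = 17 * 14 * 25 * 5 mod 47
    17 * 14 = 238 = 3 mod 47
    3 * 25 = 75 = 28 mod 47
    28 * 5 = 140 = 46 mod 47
  5^23 = 46 mod 47
Result 46 = p - 1 = -1 mod 47: 5 is a quadratic non-residue mod 47. As a residue in [0, p-1] the value is 46.
5^23 mod 47 = 46

46


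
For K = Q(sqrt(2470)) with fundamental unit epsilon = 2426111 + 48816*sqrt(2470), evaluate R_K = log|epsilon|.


epsilon = 2426111 + 48816*sqrt(2470)
= 4.8522e+06
R = ln(4.8522e+06)
= 15.3949

15.3949


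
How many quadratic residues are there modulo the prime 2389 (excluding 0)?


For prime p, the number of non-zero quadratic residues is (p-1)/2.
= (2389-1)/2
= 1194

1194


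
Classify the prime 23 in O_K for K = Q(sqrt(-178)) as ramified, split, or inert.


K = Q(sqrt(-178)). Since d mod 4 = 2, disc(K) = -712.
Check p | disc: -712 mod 23 = 1.
p does not divide disc. Compute Legendre symbol (d/p):
6^((23-1)/2) mod 23 = 1
(d/p) = 1, so p splits: (p) = P*P' with e=1, f=1, g=2.
Therefore p is split.

split


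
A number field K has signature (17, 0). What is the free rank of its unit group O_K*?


By Dirichlet's unit theorem:
rank = r1 + r2 - 1
= 17 + 0 - 1
= 16

16


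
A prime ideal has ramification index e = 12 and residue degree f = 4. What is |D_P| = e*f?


|D_P| = e * f
= 12 * 4
= 48

48


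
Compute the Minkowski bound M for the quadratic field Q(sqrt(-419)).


d = -419, d mod 4 = 1, so disc(K) = d = -419; |disc(K)| = 419
Imaginary quadratic field, so n = 2, s = r2 = 1, r1 = 0
M = (n!/n^n) * (4/pi)^s * sqrt(|disc(K)|) = (2!/2^2) * (4/pi)^1 * sqrt(419)
= 0.5 * 1.273240 * 20.469489
= 13.0313

13.0313


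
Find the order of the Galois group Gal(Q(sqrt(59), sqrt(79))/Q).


The 2 square roots of distinct primes are multiplicatively independent over Q,
so [K:Q] = 2^2 and Gal(K/Q) is isomorphic to (Z/2Z)^2.
|Gal| = 2^2 = 4

4


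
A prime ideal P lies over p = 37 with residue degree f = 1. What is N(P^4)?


N(P^a) = p^(a*f)
= 37^(4*1)
= 37^4
= 1874161

1874161


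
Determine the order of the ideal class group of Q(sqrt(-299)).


K = Q(sqrt(-299)). d mod 4 = 1, so D = disc(K) = d = -299
h(K) equals the number of primitive reduced positive-definite forms (a, b, c) = a*x^2 + b*x*y + c*y^2 with b^2 - 4ac = D,
where reduced means |b| <= a <= c, with b >= 0 whenever |b| = a or a = c, and primitive means gcd(a, b, c) = 1.
Reduced forces 3a^2 <= |D| = 299, so 1 <= a <= 9; b must have the parity of D, and c = (b^2 - D)/(4a) must be an integer >= a.
Enumerate a = 1..9, b in [-a, a]:
  a=1: (1, 1, 75)  [1]
  a=2: none
  a=3: (3, -1, 25), (3, 1, 25)  [2]
  a=4: none
  a=5: (5, -1, 15), (5, 1, 15)  [2]
  a=6: none
  a=7: (7, -3, 11), (7, 3, 11)  [2]
  a=8: none
  a=9: (9, 5, 9)  [1]
Total reduced forms: 1 + 2 + 2 + 2 + 1 = 8
h = 8

8


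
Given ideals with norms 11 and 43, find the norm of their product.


N(IJ) = N(I) * N(J)
= 11 * 43
= 473

473


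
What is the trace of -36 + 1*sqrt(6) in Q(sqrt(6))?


Tr(a + b*sqrt(d)) = (a + b*sqrt(d)) + (a - b*sqrt(d)) = 2a
= 2 * (-36)
= -72

-72


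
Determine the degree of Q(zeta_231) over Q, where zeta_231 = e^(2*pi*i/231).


The degree equals Euler's totient phi(231).
231 = 3 * 7 * 11
phi(231) = 120

120


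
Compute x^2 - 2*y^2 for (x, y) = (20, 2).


x^2 - d*y^2
= 20^2 - 2*2^2
= 400 - 8
= 392

392


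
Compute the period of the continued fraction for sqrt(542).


Run the CF algorithm for sqrt(542).
a_0 = floor(sqrt(542)) = 23; set m_0=0, q_0=1.
Recurrence: m' = q*a - m,  q' = (d - m'^2)/q,  a' = floor((a_0 + m')/q').
  step 1: m=23, q=13, a=3
  step 2: m=16, q=22, a=1
  step 3: m=6, q=23, a=1
  step 4: m=17, q=11, a=3
  step 5: m=16, q=26, a=1
  step 6: m=10, q=17, a=1
  step 7: m=7, q=29, a=1
  step 8: m=22, q=2, a=22
  step 9: m=22, q=29, a=1
  step 10: m=7, q=17, a=1
  step 11: m=10, q=26, a=1
  step 12: m=16, q=11, a=3
  step 13: m=17, q=23, a=1
  step 14: m=6, q=22, a=1
  step 15: m=16, q=13, a=3
  step 16: m=23, q=1, a=46
a_16 = 2*a_0 = 46, so the period closes here.
sqrt(542) = [23; 3, 1, 1, 3, 1, 1, 1, 22, 1, 1, 1, 3, 1, 1, 3, 46]
Period length = 16

16


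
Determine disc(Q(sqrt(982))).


For K = Q(sqrt(d)) with d squarefree: disc(K) = d if d = 1 mod 4, and disc(K) = 4d if d = 2 or 3 mod 4.
Here d = 982, and d mod 4 = 2.
d = 2 mod 4, not 1 (O_K = Z[sqrt(d)]), so disc(K) = 4d = 4 * (982) = 3928

3928


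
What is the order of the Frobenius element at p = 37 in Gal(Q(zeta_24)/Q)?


The Frobenius at p in Gal(Q(zeta_n)/Q) = (Z/nZ)* is the class of p, so its order is ord_24(37), the smallest k >= 1 with 37^k = 1 mod 24.
n = 24 = 2^3 * 3, phi(24) = 8; the order divides phi(n).
Divisors of 8: 1, 2, 4, 8
Repeated squaring mod 24: 37^1 = 13, 37^2 = 1, 37^4 = 1, 37^8 = 1
Test divisors in increasing order:
  k=1: 37^1 = 13 mod 24
  k=2: 37^2 = 1 mod 24  <- first divisor giving 1
Order = 2

2


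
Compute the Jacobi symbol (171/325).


Compute (171/325) via quadratic reciprocity:
  reciprocity: (171/325) -> +(325/171)
  reduce: (154/171)
  pull out 2: (2/171) = -1  (since 171 mod 8 = 3)
  reciprocity: (77/171) -> +(171/77)
  reduce: (17/77)
  reciprocity: (17/77) -> +(77/17)
  reduce: (9/17)
  reciprocity: (9/17) -> +(17/9)
  reduce: (8/9)
  pull out 2: (2/9) = +1  (since 9 mod 8 = 1)
  pull out 2: (2/9) = +1  (since 9 mod 8 = 1)
  pull out 2: (2/9) = +1  (since 9 mod 8 = 1)
  (1/9) = 1
Product of signs = -1

-1


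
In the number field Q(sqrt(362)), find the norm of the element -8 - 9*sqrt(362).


N(a + b*sqrt(d)) = a^2 - d*b^2
= (-8)^2 - (362)*(-9)^2
= 64 - 29322
= -29258

-29258


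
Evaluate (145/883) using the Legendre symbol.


p = 883 is prime, so compute (145/883) with the reciprocity algorithm (Jacobi-symbol steps: pull out 2s via (2/n), flip via reciprocity, reduce):
  reciprocity: (145/883) -> +(883/145)
  reduce: (13/145)
  reciprocity: (13/145) -> +(145/13)
  reduce: (2/13)
  pull out 2: (2/13) = -1  (since 13 mod 8 = 5)
  (1/13) = 1
Product of signs = -1
(145/883) = -1

-1


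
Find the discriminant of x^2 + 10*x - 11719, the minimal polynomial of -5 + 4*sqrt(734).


The element -5 + 4*sqrt(734) has minimal polynomial:
x^2 + 10*x - 11719
Discriminant = (10)^2 - 4*(-11719)
= 100 + 46876
= 46976

46976


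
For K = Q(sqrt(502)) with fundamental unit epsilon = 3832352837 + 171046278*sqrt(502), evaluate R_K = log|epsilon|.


epsilon = 3832352837 + 171046278*sqrt(502)
= 7.6647e+09
R = ln(7.6647e+09)
= 22.7599

22.7599


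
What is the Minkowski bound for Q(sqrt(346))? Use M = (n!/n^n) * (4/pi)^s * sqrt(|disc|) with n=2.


d = 346, d mod 4 = 2, so disc(K) = 4d = 1384; |disc(K)| = 1384
Real quadratic field, so n = 2, s = r2 = 0, r1 = 2
M = (n!/n^n) * (4/pi)^s * sqrt(|disc(K)|) = (2!/2^2) * (4/pi)^0 * sqrt(1384)
= 0.5 * 1.000000 * 37.202150
= 18.6011

18.6011


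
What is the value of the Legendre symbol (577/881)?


p = 881 is prime, so compute (577/881) with the reciprocity algorithm (Jacobi-symbol steps: pull out 2s via (2/n), flip via reciprocity, reduce):
  reciprocity: (577/881) -> +(881/577)
  reduce: (304/577)
  pull out 2: (2/577) = +1  (since 577 mod 8 = 1)
  pull out 2: (2/577) = +1  (since 577 mod 8 = 1)
  pull out 2: (2/577) = +1  (since 577 mod 8 = 1)
  pull out 2: (2/577) = +1  (since 577 mod 8 = 1)
  reciprocity: (19/577) -> +(577/19)
  reduce: (7/19)
  reciprocity: (7/19) -> -(19/7)
  reduce: (5/7)
  reciprocity: (5/7) -> +(7/5)
  reduce: (2/5)
  pull out 2: (2/5) = -1  (since 5 mod 8 = 5)
  (1/5) = 1
Product of signs = 1
(577/881) = 1

1


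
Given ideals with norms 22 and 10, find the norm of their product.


N(IJ) = N(I) * N(J)
= 22 * 10
= 220

220


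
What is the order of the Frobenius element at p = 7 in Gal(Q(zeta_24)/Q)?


The Frobenius at p in Gal(Q(zeta_n)/Q) = (Z/nZ)* is the class of p, so its order is ord_24(7), the smallest k >= 1 with 7^k = 1 mod 24.
n = 24 = 2^3 * 3, phi(24) = 8; the order divides phi(n).
Divisors of 8: 1, 2, 4, 8
Repeated squaring mod 24: 7^1 = 7, 7^2 = 1, 7^4 = 1, 7^8 = 1
Test divisors in increasing order:
  k=1: 7^1 = 7 mod 24
  k=2: 7^2 = 1 mod 24  <- first divisor giving 1
Order = 2

2


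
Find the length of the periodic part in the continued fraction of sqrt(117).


Run the CF algorithm for sqrt(117).
a_0 = floor(sqrt(117)) = 10; set m_0=0, q_0=1.
Recurrence: m' = q*a - m,  q' = (d - m'^2)/q,  a' = floor((a_0 + m')/q').
  step 1: m=10, q=17, a=1
  step 2: m=7, q=4, a=4
  step 3: m=9, q=9, a=2
  step 4: m=9, q=4, a=4
  step 5: m=7, q=17, a=1
  step 6: m=10, q=1, a=20
a_6 = 2*a_0 = 20, so the period closes here.
sqrt(117) = [10; 1, 4, 2, 4, 1, 20]
Period length = 6

6


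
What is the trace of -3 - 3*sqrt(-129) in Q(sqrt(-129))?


Tr(a + b*sqrt(d)) = (a + b*sqrt(d)) + (a - b*sqrt(d)) = 2a
= 2 * (-3)
= -6

-6


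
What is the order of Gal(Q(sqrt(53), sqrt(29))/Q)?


The 2 square roots of distinct primes are multiplicatively independent over Q,
so [K:Q] = 2^2 and Gal(K/Q) is isomorphic to (Z/2Z)^2.
|Gal| = 2^2 = 4

4


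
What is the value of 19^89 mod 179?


p = 179 is prime and the exponent is (p-1)/2 = 89, so by Euler's criterion 19^89 = (19/179) = +1 or -1 mod 179.
Compute by square-and-multiply:
  89 = 64 + 16 + 8 + 1 (binary 1011001)
  Repeated squaring mod 179: 19^1 = 19, 19^2 = 3, 19^4 = 9, 19^8 = 81, 19^16 = 117, 19^32 = 85, 19^64 = 65
  19^89 = 19^64 * 19^16 * 19^8 * 19^1 = 65 * 117 * 81 * 19 mod 179
    65 * 117 = 7605 = 87 mod 179
    87 * 81 = 7047 = 66 mod 179
    66 * 19 = 1254 = 1 mod 179
  19^89 = 1 mod 179
Result 1: 19 is a quadratic residue mod 179.
19^89 mod 179 = 1

1


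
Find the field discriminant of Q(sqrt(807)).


For K = Q(sqrt(d)) with d squarefree: disc(K) = d if d = 1 mod 4, and disc(K) = 4d if d = 2 or 3 mod 4.
Here d = 807, and d mod 4 = 3.
d = 3 mod 4, not 1 (O_K = Z[sqrt(d)]), so disc(K) = 4d = 4 * (807) = 3228

3228


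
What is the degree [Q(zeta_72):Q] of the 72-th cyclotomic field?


The degree equals Euler's totient phi(72).
72 = 2^3 * 3^2
phi(72) = 24

24


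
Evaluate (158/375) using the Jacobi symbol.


Compute (158/375) via quadratic reciprocity:
  pull out 2: (2/375) = +1  (since 375 mod 8 = 7)
  reciprocity: (79/375) -> -(375/79)
  reduce: (59/79)
  reciprocity: (59/79) -> -(79/59)
  reduce: (20/59)
  pull out 2: (2/59) = -1  (since 59 mod 8 = 3)
  pull out 2: (2/59) = -1  (since 59 mod 8 = 3)
  reciprocity: (5/59) -> +(59/5)
  reduce: (4/5)
  pull out 2: (2/5) = -1  (since 5 mod 8 = 5)
  pull out 2: (2/5) = -1  (since 5 mod 8 = 5)
  (1/5) = 1
Product of signs = 1

1


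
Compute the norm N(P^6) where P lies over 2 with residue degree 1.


N(P^a) = p^(a*f)
= 2^(6*1)
= 2^6
= 64

64


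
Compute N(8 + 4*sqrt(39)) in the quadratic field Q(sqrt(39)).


N(a + b*sqrt(d)) = a^2 - d*b^2
= (8)^2 - (39)*(4)^2
= 64 - 624
= -560

-560


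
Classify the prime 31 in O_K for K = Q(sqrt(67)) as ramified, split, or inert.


K = Q(sqrt(67)). Since d mod 4 = 3, disc(K) = 268.
Check p | disc: 268 mod 31 = 20.
p does not divide disc. Compute Legendre symbol (d/p):
5^((31-1)/2) mod 31 = 1
(d/p) = 1, so p splits: (p) = P*P' with e=1, f=1, g=2.
Therefore p is split.

split


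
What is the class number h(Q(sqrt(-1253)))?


K = Q(sqrt(-1253)). d mod 4 = 3, so D = disc(K) = 4d = -5012
h(K) equals the number of primitive reduced positive-definite forms (a, b, c) = a*x^2 + b*x*y + c*y^2 with b^2 - 4ac = D,
where reduced means |b| <= a <= c, with b >= 0 whenever |b| = a or a = c, and primitive means gcd(a, b, c) = 1.
Reduced forces 3a^2 <= |D| = 5012, so 1 <= a <= 40; b must have the parity of D, and c = (b^2 - D)/(4a) must be an integer >= a.
Enumerate a = 1..40, b in [-a, a]:
  a=1: (1, 0, 1253)  [1]
  a=2: (2, 2, 627)  [1]
  a=3: (3, -2, 418), (3, 2, 418)  [2]
  a=4..5: none
  a=6: (6, -2, 209), (6, 2, 209)  [2]
  a=7: (7, 0, 179)  [1]
  a=8: none
  a=9: (9, -8, 141), (9, 8, 141)  [2]
  a=10: none
  a=11: (11, -2, 114), (11, 2, 114)  [2]
  a=12..13: none
  a=14: (14, 14, 93)  [1]
  a=15..17: none
  a=18: (18, -10, 71), (18, 10, 71)  [2]
  a=19: (19, -2, 66), (19, 2, 66)  [2]
  a=20: none
  a=21: (21, -14, 62), (21, 14, 62)  [2]
  a=22: (22, -2, 57), (22, 2, 57)  [2]
  a=23: (23, -18, 58), (23, 18, 58)  [2]
  a=24..26: none
  a=27: (27, -8, 47), (27, 8, 47)  [2]
  a=28: none
  a=29: (29, -18, 46), (29, 18, 46)  [2]
  a=30: none
  a=31: (31, -14, 42), (31, 14, 42)  [2]
  a=32: none
  a=33: (33, -20, 41), (33, -2, 38), (33, 2, 38), (33, 20, 41)  [4]
  a=34..40: none
Total reduced forms: 1 + 1 + 2 + 2 + 1 + 2 + 2 + 1 + 2 + 2 + 2 + 2 + 2 + 2 + 2 + 2 + 4 = 32
h = 32

32


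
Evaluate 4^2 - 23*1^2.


x^2 - d*y^2
= 4^2 - 23*1^2
= 16 - 23
= -7

-7


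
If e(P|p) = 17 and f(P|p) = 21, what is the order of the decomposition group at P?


|D_P| = e * f
= 17 * 21
= 357

357


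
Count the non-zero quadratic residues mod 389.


For prime p, the number of non-zero quadratic residues is (p-1)/2.
= (389-1)/2
= 194

194


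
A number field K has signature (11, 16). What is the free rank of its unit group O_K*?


By Dirichlet's unit theorem:
rank = r1 + r2 - 1
= 11 + 16 - 1
= 26

26


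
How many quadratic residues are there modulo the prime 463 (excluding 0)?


For prime p, the number of non-zero quadratic residues is (p-1)/2.
= (463-1)/2
= 231

231


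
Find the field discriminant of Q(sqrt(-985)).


For K = Q(sqrt(d)) with d squarefree: disc(K) = d if d = 1 mod 4, and disc(K) = 4d if d = 2 or 3 mod 4.
Here d = -985, and d mod 4 = 3.
d = 3 mod 4, not 1 (O_K = Z[sqrt(d)]), so disc(K) = 4d = 4 * (-985) = -3940

-3940


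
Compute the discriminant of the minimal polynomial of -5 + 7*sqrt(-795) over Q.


The element -5 + 7*sqrt(-795) has minimal polynomial:
x^2 + 10*x + 38980
Discriminant = (10)^2 - 4*(38980)
= 100 - 155920
= -155820

-155820
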